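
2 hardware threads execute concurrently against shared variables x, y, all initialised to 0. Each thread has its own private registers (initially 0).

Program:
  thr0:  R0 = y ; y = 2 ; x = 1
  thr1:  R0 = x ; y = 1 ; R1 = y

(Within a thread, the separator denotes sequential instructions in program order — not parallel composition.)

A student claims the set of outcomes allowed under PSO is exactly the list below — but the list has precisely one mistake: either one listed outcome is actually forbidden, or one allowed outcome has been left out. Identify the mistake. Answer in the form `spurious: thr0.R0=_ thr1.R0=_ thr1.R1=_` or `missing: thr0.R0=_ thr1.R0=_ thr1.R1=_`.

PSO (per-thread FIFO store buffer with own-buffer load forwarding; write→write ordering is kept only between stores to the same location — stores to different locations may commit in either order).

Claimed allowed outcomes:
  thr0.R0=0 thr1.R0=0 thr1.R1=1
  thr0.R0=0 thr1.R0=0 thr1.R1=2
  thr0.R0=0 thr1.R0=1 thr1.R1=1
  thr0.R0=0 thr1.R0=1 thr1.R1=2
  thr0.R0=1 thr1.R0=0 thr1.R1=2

outcome vector order: (thr0.R0,thr1.R0,thr1.R1)
PSO: 6 outcomes — {<0 0 1> <0 0 2> <0 1 1> <0 1 2> <1 0 1> <1 0 2>}
PSO∖claimed = {<1 0 1>}

missing: thr0.R0=1 thr1.R0=0 thr1.R1=1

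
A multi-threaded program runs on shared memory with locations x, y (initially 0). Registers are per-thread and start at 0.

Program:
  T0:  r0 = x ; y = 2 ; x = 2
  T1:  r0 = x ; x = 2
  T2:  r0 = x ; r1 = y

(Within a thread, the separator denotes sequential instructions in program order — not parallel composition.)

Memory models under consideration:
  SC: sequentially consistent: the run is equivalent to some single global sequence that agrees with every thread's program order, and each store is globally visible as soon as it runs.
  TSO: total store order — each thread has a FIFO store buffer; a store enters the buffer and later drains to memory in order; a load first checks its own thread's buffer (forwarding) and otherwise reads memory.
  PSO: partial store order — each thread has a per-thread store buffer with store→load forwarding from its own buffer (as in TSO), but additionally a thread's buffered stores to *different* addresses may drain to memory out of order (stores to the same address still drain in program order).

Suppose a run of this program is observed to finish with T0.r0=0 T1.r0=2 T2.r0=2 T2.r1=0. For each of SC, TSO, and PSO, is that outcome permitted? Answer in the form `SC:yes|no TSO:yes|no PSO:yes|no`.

SC:no TSO:no PSO:yes

outcome vector order: (T0.r0,T1.r0,T2.r0,T2.r1)
SC: 11 outcomes — {<0 0 0 0>, <0 0 0 2>, <0 0 2 0>, <0 0 2 2>, <0 2 0 0>, <0 2 0 2>, <0 2 2 2>, <2 0 0 0>, <2 0 0 2>, <2 0 2 0>, <2 0 2 2>}
TSO: 11 outcomes — {<0 0 0 0>, <0 0 0 2>, <0 0 2 0>, <0 0 2 2>, <0 2 0 0>, <0 2 0 2>, <0 2 2 2>, <2 0 0 0>, <2 0 0 2>, <2 0 2 0>, <2 0 2 2>}
PSO: 12 outcomes — {<0 0 0 0>, <0 0 0 2>, <0 0 2 0>, <0 0 2 2>, <0 2 0 0>, <0 2 0 2>, <0 2 2 0>, <0 2 2 2>, <2 0 0 0>, <2 0 0 2>, <2 0 2 0>, <2 0 2 2>}
target <0 2 2 0> ∈ {PSO}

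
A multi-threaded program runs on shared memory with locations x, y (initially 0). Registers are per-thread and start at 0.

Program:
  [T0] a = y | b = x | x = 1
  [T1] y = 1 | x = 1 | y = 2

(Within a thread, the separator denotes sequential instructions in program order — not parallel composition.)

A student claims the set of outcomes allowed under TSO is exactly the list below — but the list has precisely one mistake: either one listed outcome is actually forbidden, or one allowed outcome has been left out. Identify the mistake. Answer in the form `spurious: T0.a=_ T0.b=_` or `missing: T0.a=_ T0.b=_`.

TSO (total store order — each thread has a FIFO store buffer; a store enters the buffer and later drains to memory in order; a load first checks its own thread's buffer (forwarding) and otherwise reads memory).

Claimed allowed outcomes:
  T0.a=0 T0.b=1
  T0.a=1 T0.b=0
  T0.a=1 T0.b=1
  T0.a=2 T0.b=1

outcome vector order: (T0.a,T0.b)
TSO: 5 outcomes — {00, 01, 10, 11, 21}
TSO∖claimed = {00}

missing: T0.a=0 T0.b=0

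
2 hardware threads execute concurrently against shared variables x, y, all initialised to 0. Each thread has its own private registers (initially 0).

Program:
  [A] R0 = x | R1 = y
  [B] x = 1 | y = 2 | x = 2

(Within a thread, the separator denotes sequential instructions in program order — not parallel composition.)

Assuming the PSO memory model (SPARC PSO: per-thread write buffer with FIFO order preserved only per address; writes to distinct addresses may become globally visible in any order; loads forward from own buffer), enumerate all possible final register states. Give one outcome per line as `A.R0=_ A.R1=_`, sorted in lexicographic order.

A.R0=0 A.R1=0
A.R0=0 A.R1=2
A.R0=1 A.R1=0
A.R0=1 A.R1=2
A.R0=2 A.R1=0
A.R0=2 A.R1=2

outcome vector order: (A.R0,A.R1)
|PSO outcomes| = 6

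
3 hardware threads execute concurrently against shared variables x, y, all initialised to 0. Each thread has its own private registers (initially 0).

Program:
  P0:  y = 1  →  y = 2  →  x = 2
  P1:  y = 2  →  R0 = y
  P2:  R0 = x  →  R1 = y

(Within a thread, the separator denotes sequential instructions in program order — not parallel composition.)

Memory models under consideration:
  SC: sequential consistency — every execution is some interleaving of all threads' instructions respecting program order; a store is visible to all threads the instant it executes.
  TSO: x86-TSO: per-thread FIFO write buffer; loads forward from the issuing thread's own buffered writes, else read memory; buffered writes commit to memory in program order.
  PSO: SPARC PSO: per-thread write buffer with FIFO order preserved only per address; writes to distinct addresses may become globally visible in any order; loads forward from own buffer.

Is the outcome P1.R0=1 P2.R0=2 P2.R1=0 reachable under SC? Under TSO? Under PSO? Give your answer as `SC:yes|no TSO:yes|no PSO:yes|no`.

outcome vector order: (P1.R0,P2.R0,P2.R1)
[SC] allowed = {<1 0 0> <1 0 1> <1 0 2> <1 2 2> <2 0 0> <2 0 1> <2 0 2> <2 2 2>}
[TSO] allowed = {<1 0 0> <1 0 1> <1 0 2> <1 2 2> <2 0 0> <2 0 1> <2 0 2> <2 2 2>}
[PSO] allowed = {<1 0 0> <1 0 1> <1 0 2> <1 2 0> <1 2 1> <1 2 2> <2 0 0> <2 0 1> <2 0 2> <2 2 0> <2 2 1> <2 2 2>}
target <1 2 0> ∈ {PSO}

SC:no TSO:no PSO:yes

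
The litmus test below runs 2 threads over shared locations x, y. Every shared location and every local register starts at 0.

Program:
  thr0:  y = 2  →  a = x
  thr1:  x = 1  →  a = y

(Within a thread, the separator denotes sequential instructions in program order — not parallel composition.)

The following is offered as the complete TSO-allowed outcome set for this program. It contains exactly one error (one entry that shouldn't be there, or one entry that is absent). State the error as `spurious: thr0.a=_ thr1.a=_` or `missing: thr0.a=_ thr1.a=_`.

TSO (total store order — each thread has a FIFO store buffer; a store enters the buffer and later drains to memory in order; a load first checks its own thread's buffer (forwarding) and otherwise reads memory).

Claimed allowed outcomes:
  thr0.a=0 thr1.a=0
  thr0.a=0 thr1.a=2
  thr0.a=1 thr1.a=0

outcome vector order: (thr0.a,thr1.a)
under TSO → (0,0) (0,2) (1,0) (1,2)
TSO∖claimed = {(1,2)}

missing: thr0.a=1 thr1.a=2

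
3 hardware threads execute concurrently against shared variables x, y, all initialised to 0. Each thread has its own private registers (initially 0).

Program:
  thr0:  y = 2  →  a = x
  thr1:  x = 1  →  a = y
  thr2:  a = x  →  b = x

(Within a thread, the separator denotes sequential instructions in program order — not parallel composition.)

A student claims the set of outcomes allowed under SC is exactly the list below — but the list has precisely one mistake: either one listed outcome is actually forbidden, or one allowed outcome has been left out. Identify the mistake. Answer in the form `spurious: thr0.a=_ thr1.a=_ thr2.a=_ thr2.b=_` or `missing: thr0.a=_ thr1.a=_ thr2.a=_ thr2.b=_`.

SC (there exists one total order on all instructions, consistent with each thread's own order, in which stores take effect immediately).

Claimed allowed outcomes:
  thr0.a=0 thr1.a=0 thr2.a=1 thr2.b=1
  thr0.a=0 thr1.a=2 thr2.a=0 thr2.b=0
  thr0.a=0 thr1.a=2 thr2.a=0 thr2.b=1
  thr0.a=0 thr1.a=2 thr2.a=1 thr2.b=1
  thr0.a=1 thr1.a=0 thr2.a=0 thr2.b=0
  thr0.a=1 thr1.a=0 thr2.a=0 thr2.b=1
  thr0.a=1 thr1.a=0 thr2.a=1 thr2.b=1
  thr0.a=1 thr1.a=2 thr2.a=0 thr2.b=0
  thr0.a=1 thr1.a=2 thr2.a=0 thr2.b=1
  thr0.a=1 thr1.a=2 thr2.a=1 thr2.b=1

outcome vector order: (thr0.a,thr1.a,thr2.a,thr2.b)
SC: 9 outcomes — {0/2/0/0; 0/2/0/1; 0/2/1/1; 1/0/0/0; 1/0/0/1; 1/0/1/1; 1/2/0/0; 1/2/0/1; 1/2/1/1}
claimed∖SC = {0/0/1/1}

spurious: thr0.a=0 thr1.a=0 thr2.a=1 thr2.b=1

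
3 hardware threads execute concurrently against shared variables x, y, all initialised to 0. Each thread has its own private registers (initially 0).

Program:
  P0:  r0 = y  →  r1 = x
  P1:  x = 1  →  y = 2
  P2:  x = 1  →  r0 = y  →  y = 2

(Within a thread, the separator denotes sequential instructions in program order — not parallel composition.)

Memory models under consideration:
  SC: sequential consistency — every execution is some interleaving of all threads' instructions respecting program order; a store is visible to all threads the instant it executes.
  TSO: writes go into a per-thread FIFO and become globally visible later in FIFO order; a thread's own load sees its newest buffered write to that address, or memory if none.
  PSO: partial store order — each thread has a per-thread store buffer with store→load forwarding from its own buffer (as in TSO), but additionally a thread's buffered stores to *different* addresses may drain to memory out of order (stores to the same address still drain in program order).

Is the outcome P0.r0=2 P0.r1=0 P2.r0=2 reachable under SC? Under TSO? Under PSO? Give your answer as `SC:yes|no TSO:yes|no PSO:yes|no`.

SC:no TSO:no PSO:yes

outcome vector order: (P0.r0,P0.r1,P2.r0)
SC: 6 outcomes — {0/0/0 0/0/2 0/1/0 0/1/2 2/1/0 2/1/2}
TSO: 6 outcomes — {0/0/0 0/0/2 0/1/0 0/1/2 2/1/0 2/1/2}
PSO: 8 outcomes — {0/0/0 0/0/2 0/1/0 0/1/2 2/0/0 2/0/2 2/1/0 2/1/2}
target 2/0/2 ∈ {PSO}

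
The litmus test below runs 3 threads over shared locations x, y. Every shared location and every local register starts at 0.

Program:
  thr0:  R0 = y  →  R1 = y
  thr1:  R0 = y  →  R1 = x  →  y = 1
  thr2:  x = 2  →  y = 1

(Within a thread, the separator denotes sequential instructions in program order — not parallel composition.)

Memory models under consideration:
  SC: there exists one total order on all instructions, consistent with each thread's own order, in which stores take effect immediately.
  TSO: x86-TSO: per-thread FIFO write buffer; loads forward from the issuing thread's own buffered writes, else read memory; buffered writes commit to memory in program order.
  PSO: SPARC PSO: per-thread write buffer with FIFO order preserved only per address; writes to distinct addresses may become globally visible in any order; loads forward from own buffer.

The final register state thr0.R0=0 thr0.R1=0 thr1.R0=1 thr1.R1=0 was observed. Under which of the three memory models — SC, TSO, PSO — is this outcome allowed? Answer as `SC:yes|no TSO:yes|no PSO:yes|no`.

outcome vector order: (thr0.R0,thr0.R1,thr1.R0,thr1.R1)
SC: 9 outcomes — {0000, 0002, 0012, 0100, 0102, 0112, 1100, 1102, 1112}
TSO: 9 outcomes — {0000, 0002, 0012, 0100, 0102, 0112, 1100, 1102, 1112}
PSO: 12 outcomes — {0000, 0002, 0010, 0012, 0100, 0102, 0110, 0112, 1100, 1102, 1110, 1112}
target 0010 ∈ {PSO}

SC:no TSO:no PSO:yes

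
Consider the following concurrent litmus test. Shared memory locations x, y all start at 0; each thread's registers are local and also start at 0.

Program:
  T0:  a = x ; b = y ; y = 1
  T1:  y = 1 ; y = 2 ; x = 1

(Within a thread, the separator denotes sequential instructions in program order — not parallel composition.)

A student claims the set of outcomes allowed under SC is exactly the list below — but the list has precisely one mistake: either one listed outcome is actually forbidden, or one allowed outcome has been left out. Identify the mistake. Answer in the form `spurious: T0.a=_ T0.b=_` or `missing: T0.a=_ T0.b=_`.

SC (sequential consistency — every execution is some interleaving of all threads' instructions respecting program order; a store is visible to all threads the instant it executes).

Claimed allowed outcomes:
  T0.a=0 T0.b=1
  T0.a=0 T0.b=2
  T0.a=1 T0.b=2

missing: T0.a=0 T0.b=0

outcome vector order: (T0.a,T0.b)
[SC] allowed = {<0 0>, <0 1>, <0 2>, <1 2>}
SC∖claimed = {<0 0>}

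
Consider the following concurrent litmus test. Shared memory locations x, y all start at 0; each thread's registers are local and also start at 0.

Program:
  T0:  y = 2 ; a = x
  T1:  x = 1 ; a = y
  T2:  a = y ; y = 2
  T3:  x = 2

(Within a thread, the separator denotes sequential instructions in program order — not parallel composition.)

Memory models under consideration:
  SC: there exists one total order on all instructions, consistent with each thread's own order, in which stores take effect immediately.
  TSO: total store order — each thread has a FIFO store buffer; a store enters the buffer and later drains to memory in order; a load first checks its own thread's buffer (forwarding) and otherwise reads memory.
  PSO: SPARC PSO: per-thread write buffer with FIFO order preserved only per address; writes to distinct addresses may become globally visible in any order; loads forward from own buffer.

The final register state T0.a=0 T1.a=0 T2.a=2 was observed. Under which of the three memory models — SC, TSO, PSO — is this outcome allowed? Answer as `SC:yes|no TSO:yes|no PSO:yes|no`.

outcome vector order: (T0.a,T1.a,T2.a)
[SC] allowed = {<0 2 0> <0 2 2> <1 0 0> <1 0 2> <1 2 0> <1 2 2> <2 0 0> <2 0 2> <2 2 0> <2 2 2>}
[TSO] allowed = {<0 0 0> <0 0 2> <0 2 0> <0 2 2> <1 0 0> <1 0 2> <1 2 0> <1 2 2> <2 0 0> <2 0 2> <2 2 0> <2 2 2>}
[PSO] allowed = {<0 0 0> <0 0 2> <0 2 0> <0 2 2> <1 0 0> <1 0 2> <1 2 0> <1 2 2> <2 0 0> <2 0 2> <2 2 0> <2 2 2>}
target <0 0 2> ∈ {TSO,PSO}

SC:no TSO:yes PSO:yes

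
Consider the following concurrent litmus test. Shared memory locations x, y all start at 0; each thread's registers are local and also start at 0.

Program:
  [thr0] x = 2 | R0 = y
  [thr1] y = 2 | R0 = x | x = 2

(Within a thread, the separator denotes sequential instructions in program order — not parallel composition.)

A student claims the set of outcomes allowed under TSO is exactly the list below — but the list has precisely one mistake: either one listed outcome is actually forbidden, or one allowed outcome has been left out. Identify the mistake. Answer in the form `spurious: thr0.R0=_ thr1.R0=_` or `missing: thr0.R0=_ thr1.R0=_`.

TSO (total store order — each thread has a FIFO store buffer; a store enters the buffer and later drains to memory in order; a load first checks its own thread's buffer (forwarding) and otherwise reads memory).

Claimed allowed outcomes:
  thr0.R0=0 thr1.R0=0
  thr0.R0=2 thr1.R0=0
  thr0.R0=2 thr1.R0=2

missing: thr0.R0=0 thr1.R0=2

outcome vector order: (thr0.R0,thr1.R0)
TSO (4): 0/0 0/2 2/0 2/2
TSO∖claimed = {0/2}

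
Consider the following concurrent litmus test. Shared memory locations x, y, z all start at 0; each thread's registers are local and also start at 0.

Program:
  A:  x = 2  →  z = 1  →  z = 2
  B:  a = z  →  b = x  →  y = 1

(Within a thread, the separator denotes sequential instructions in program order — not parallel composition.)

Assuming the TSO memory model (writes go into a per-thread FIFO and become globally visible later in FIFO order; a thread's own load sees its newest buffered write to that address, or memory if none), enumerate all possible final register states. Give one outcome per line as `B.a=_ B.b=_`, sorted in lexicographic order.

B.a=0 B.b=0
B.a=0 B.b=2
B.a=1 B.b=2
B.a=2 B.b=2

outcome vector order: (B.a,B.b)
|TSO outcomes| = 4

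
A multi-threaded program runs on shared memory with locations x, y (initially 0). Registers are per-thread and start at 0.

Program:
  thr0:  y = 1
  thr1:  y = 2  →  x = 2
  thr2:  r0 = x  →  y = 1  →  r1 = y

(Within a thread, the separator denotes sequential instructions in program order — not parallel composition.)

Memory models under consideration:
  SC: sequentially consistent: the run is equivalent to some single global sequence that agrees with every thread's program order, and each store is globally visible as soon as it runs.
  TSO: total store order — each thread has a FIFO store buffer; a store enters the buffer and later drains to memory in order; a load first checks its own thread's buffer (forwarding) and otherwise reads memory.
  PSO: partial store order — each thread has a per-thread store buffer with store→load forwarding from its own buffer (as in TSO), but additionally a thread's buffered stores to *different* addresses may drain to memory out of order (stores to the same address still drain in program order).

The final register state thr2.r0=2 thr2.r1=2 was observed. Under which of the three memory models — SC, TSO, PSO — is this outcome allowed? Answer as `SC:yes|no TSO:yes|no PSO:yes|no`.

outcome vector order: (thr2.r0,thr2.r1)
SC (3): 0/1, 0/2, 2/1
TSO (3): 0/1, 0/2, 2/1
PSO (4): 0/1, 0/2, 2/1, 2/2
target 2/2 ∈ {PSO}

SC:no TSO:no PSO:yes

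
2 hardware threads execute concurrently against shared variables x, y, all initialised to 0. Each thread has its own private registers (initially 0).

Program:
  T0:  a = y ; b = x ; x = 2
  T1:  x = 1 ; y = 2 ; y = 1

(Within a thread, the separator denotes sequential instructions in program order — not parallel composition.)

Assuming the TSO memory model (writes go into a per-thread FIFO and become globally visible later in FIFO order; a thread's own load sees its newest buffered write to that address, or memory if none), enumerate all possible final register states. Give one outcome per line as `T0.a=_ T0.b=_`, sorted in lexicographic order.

outcome vector order: (T0.a,T0.b)
|TSO outcomes| = 4

T0.a=0 T0.b=0
T0.a=0 T0.b=1
T0.a=1 T0.b=1
T0.a=2 T0.b=1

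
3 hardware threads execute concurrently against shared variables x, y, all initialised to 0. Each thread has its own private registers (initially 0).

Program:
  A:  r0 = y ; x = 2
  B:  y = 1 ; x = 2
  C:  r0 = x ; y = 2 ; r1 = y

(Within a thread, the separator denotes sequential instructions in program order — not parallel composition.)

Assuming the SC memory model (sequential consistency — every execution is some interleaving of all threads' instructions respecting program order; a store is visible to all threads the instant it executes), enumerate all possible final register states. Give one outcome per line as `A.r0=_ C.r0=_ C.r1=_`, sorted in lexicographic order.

outcome vector order: (A.r0,C.r0,C.r1)
|SC outcomes| = 10

A.r0=0 C.r0=0 C.r1=1
A.r0=0 C.r0=0 C.r1=2
A.r0=0 C.r0=2 C.r1=1
A.r0=0 C.r0=2 C.r1=2
A.r0=1 C.r0=0 C.r1=1
A.r0=1 C.r0=0 C.r1=2
A.r0=1 C.r0=2 C.r1=2
A.r0=2 C.r0=0 C.r1=1
A.r0=2 C.r0=0 C.r1=2
A.r0=2 C.r0=2 C.r1=2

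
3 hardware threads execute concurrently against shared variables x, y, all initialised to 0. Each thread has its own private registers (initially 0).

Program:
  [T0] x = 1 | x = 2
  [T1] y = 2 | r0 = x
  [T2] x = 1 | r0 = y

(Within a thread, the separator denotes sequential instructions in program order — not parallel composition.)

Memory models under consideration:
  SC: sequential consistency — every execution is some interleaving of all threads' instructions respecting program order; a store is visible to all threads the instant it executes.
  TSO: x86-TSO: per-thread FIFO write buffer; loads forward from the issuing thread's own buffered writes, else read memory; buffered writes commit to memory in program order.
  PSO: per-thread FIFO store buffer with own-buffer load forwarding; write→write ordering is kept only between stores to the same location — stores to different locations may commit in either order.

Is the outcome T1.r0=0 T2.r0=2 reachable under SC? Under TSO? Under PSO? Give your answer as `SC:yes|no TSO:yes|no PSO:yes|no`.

outcome vector order: (T1.r0,T2.r0)
SC: 5 outcomes — {<0 2>, <1 0>, <1 2>, <2 0>, <2 2>}
TSO: 6 outcomes — {<0 0>, <0 2>, <1 0>, <1 2>, <2 0>, <2 2>}
PSO: 6 outcomes — {<0 0>, <0 2>, <1 0>, <1 2>, <2 0>, <2 2>}
target <0 2> ∈ {SC,TSO,PSO}

SC:yes TSO:yes PSO:yes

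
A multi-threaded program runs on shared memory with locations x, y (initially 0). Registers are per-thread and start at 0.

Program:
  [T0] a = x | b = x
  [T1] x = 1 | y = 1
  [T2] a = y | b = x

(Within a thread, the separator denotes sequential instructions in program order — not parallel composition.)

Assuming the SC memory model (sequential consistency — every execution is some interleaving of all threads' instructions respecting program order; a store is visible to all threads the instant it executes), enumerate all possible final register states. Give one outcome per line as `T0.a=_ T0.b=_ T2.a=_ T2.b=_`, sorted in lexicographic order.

T0.a=0 T0.b=0 T2.a=0 T2.b=0
T0.a=0 T0.b=0 T2.a=0 T2.b=1
T0.a=0 T0.b=0 T2.a=1 T2.b=1
T0.a=0 T0.b=1 T2.a=0 T2.b=0
T0.a=0 T0.b=1 T2.a=0 T2.b=1
T0.a=0 T0.b=1 T2.a=1 T2.b=1
T0.a=1 T0.b=1 T2.a=0 T2.b=0
T0.a=1 T0.b=1 T2.a=0 T2.b=1
T0.a=1 T0.b=1 T2.a=1 T2.b=1

outcome vector order: (T0.a,T0.b,T2.a,T2.b)
|SC outcomes| = 9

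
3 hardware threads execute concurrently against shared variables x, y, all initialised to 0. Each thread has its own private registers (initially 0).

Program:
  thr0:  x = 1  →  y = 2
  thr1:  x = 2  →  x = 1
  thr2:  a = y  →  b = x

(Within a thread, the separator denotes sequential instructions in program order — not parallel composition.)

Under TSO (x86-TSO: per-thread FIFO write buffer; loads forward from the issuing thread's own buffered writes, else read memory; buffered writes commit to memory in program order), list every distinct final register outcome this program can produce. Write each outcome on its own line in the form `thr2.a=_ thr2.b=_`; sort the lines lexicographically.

thr2.a=0 thr2.b=0
thr2.a=0 thr2.b=1
thr2.a=0 thr2.b=2
thr2.a=2 thr2.b=1
thr2.a=2 thr2.b=2

outcome vector order: (thr2.a,thr2.b)
|TSO outcomes| = 5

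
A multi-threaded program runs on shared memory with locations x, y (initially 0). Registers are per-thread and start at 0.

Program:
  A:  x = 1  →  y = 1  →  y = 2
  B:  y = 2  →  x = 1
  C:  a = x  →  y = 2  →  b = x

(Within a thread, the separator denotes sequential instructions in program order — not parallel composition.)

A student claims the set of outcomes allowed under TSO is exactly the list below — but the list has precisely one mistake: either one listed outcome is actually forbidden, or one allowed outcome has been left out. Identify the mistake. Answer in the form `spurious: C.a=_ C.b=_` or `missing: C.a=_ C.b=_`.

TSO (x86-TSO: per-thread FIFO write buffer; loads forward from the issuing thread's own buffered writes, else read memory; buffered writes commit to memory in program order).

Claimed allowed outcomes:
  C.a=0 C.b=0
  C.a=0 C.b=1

missing: C.a=1 C.b=1

outcome vector order: (C.a,C.b)
[TSO] allowed = {<0 0>; <0 1>; <1 1>}
TSO∖claimed = {<1 1>}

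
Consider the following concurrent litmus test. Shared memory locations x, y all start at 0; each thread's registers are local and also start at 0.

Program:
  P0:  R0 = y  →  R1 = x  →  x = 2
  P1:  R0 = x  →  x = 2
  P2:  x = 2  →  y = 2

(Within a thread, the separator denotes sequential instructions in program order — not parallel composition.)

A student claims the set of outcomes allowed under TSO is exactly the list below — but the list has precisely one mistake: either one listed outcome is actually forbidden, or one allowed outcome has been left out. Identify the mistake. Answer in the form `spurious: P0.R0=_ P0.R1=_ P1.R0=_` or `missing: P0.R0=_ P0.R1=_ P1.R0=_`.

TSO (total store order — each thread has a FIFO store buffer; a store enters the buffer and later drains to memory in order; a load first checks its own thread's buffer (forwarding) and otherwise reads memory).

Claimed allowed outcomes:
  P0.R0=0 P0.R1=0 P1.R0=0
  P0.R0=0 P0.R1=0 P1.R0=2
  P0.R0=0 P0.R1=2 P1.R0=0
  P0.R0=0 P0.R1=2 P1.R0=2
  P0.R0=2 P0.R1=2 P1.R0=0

missing: P0.R0=2 P0.R1=2 P1.R0=2

outcome vector order: (P0.R0,P0.R1,P1.R0)
under TSO → 000 002 020 022 220 222
TSO∖claimed = {222}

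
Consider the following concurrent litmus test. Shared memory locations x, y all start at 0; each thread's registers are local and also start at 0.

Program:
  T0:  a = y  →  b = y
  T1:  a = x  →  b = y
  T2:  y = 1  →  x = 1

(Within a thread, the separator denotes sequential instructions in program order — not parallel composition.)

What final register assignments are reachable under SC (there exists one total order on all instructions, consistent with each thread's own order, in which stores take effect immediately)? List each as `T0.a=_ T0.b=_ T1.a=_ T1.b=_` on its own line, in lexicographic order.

T0.a=0 T0.b=0 T1.a=0 T1.b=0
T0.a=0 T0.b=0 T1.a=0 T1.b=1
T0.a=0 T0.b=0 T1.a=1 T1.b=1
T0.a=0 T0.b=1 T1.a=0 T1.b=0
T0.a=0 T0.b=1 T1.a=0 T1.b=1
T0.a=0 T0.b=1 T1.a=1 T1.b=1
T0.a=1 T0.b=1 T1.a=0 T1.b=0
T0.a=1 T0.b=1 T1.a=0 T1.b=1
T0.a=1 T0.b=1 T1.a=1 T1.b=1

outcome vector order: (T0.a,T0.b,T1.a,T1.b)
|SC outcomes| = 9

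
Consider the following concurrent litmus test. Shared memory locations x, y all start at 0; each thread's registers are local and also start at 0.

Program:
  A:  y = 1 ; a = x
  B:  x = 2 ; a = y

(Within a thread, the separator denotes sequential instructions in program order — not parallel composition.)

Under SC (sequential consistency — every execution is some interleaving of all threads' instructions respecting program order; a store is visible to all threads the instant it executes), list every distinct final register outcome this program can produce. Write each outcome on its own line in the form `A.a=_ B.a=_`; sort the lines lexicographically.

outcome vector order: (A.a,B.a)
|SC outcomes| = 3

A.a=0 B.a=1
A.a=2 B.a=0
A.a=2 B.a=1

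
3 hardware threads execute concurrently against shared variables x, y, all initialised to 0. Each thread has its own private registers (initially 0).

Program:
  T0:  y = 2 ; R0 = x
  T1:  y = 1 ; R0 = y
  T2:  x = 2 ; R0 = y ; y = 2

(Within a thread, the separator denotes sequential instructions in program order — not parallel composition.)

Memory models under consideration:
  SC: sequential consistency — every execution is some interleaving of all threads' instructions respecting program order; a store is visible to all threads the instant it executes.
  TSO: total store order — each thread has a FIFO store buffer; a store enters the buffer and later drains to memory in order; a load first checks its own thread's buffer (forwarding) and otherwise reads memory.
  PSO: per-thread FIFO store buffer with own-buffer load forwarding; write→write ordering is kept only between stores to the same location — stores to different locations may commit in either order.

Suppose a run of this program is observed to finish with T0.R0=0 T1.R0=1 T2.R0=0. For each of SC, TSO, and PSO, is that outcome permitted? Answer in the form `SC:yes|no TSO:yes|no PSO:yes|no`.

SC:no TSO:yes PSO:yes

outcome vector order: (T0.R0,T1.R0,T2.R0)
under SC → (0,1,1); (0,1,2); (0,2,1); (0,2,2); (2,1,0); (2,1,1); (2,1,2); (2,2,0); (2,2,1); (2,2,2)
under TSO → (0,1,0); (0,1,1); (0,1,2); (0,2,0); (0,2,1); (0,2,2); (2,1,0); (2,1,1); (2,1,2); (2,2,0); (2,2,1); (2,2,2)
under PSO → (0,1,0); (0,1,1); (0,1,2); (0,2,0); (0,2,1); (0,2,2); (2,1,0); (2,1,1); (2,1,2); (2,2,0); (2,2,1); (2,2,2)
target (0,1,0) ∈ {TSO,PSO}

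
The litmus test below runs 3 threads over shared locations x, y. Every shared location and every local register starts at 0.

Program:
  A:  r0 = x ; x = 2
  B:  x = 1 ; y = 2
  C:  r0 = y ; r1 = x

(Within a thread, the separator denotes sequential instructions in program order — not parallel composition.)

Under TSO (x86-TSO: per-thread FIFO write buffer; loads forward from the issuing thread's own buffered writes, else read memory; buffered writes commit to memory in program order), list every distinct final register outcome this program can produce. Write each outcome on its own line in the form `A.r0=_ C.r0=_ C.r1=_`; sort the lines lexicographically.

outcome vector order: (A.r0,C.r0,C.r1)
|TSO outcomes| = 10

A.r0=0 C.r0=0 C.r1=0
A.r0=0 C.r0=0 C.r1=1
A.r0=0 C.r0=0 C.r1=2
A.r0=0 C.r0=2 C.r1=1
A.r0=0 C.r0=2 C.r1=2
A.r0=1 C.r0=0 C.r1=0
A.r0=1 C.r0=0 C.r1=1
A.r0=1 C.r0=0 C.r1=2
A.r0=1 C.r0=2 C.r1=1
A.r0=1 C.r0=2 C.r1=2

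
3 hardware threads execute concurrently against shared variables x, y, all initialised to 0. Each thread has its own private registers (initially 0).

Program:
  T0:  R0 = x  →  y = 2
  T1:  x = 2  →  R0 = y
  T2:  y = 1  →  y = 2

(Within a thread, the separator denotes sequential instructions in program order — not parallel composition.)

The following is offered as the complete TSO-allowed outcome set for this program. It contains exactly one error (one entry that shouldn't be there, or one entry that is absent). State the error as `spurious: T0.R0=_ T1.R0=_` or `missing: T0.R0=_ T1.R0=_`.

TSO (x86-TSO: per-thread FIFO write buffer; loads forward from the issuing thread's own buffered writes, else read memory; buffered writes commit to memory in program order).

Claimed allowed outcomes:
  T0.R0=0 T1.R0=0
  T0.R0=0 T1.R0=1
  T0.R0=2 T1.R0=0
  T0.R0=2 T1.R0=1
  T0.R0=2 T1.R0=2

missing: T0.R0=0 T1.R0=2

outcome vector order: (T0.R0,T1.R0)
under TSO → 0/0, 0/1, 0/2, 2/0, 2/1, 2/2
TSO∖claimed = {0/2}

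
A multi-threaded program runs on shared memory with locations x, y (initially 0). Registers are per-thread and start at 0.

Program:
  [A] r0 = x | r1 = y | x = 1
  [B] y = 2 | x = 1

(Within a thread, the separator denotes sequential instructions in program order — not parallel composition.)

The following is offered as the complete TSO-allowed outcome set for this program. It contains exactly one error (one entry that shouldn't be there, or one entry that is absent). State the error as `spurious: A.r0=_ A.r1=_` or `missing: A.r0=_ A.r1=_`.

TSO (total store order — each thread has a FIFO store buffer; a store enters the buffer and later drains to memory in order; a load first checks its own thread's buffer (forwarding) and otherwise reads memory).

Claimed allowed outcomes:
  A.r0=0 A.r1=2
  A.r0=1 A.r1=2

missing: A.r0=0 A.r1=0

outcome vector order: (A.r0,A.r1)
[TSO] allowed = {0/0 0/2 1/2}
TSO∖claimed = {0/0}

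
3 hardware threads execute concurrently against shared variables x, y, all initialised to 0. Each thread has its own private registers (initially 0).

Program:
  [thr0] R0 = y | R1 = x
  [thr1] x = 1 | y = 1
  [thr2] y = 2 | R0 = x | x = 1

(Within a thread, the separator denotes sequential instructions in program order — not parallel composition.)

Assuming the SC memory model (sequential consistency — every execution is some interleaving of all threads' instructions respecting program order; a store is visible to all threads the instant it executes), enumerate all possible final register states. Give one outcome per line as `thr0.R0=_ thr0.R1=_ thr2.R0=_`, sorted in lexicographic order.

outcome vector order: (thr0.R0,thr0.R1,thr2.R0)
|SC outcomes| = 10

thr0.R0=0 thr0.R1=0 thr2.R0=0
thr0.R0=0 thr0.R1=0 thr2.R0=1
thr0.R0=0 thr0.R1=1 thr2.R0=0
thr0.R0=0 thr0.R1=1 thr2.R0=1
thr0.R0=1 thr0.R1=1 thr2.R0=0
thr0.R0=1 thr0.R1=1 thr2.R0=1
thr0.R0=2 thr0.R1=0 thr2.R0=0
thr0.R0=2 thr0.R1=0 thr2.R0=1
thr0.R0=2 thr0.R1=1 thr2.R0=0
thr0.R0=2 thr0.R1=1 thr2.R0=1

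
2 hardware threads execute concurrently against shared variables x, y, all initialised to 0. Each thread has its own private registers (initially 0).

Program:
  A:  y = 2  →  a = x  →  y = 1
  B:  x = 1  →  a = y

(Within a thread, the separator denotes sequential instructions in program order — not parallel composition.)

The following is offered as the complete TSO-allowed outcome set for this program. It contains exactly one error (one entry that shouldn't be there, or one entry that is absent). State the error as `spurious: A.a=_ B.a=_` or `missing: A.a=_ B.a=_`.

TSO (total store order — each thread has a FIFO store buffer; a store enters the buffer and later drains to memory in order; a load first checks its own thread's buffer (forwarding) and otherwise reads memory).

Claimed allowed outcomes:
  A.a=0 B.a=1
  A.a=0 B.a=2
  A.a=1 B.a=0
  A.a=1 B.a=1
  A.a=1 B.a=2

missing: A.a=0 B.a=0

outcome vector order: (A.a,B.a)
[TSO] allowed = {00 01 02 10 11 12}
TSO∖claimed = {00}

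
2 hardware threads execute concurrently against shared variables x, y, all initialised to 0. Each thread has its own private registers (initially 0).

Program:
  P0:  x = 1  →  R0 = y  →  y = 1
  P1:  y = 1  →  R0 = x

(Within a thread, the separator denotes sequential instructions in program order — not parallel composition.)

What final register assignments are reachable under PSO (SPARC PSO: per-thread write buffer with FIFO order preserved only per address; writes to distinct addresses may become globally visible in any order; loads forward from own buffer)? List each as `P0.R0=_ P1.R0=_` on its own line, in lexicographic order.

outcome vector order: (P0.R0,P1.R0)
|PSO outcomes| = 4

P0.R0=0 P1.R0=0
P0.R0=0 P1.R0=1
P0.R0=1 P1.R0=0
P0.R0=1 P1.R0=1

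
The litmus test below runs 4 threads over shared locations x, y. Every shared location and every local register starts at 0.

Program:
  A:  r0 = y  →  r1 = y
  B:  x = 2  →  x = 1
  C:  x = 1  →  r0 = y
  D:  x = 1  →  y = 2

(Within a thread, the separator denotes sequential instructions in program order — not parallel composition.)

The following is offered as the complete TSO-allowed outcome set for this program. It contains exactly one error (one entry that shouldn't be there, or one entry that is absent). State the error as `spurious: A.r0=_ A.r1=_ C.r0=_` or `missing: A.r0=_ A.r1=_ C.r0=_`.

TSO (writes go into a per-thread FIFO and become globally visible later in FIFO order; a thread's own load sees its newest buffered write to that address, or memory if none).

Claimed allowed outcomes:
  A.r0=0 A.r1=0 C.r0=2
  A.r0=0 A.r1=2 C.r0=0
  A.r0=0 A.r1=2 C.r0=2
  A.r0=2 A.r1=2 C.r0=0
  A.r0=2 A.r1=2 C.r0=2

outcome vector order: (A.r0,A.r1,C.r0)
TSO (6): <0 0 0>, <0 0 2>, <0 2 0>, <0 2 2>, <2 2 0>, <2 2 2>
TSO∖claimed = {<0 0 0>}

missing: A.r0=0 A.r1=0 C.r0=0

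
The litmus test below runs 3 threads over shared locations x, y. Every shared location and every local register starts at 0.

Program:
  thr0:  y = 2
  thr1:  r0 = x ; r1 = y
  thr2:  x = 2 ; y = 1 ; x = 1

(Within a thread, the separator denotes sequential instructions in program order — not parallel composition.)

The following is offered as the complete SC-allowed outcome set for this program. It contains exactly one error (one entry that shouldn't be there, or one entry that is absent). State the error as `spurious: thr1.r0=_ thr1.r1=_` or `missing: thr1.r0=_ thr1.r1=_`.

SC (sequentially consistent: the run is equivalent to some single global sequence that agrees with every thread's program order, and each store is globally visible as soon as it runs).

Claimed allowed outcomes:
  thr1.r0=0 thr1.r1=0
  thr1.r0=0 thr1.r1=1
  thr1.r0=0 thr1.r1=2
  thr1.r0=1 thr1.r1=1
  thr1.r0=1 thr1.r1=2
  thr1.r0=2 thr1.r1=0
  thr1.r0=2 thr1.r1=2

outcome vector order: (thr1.r0,thr1.r1)
SC (8): (0,0) (0,1) (0,2) (1,1) (1,2) (2,0) (2,1) (2,2)
SC∖claimed = {(2,1)}

missing: thr1.r0=2 thr1.r1=1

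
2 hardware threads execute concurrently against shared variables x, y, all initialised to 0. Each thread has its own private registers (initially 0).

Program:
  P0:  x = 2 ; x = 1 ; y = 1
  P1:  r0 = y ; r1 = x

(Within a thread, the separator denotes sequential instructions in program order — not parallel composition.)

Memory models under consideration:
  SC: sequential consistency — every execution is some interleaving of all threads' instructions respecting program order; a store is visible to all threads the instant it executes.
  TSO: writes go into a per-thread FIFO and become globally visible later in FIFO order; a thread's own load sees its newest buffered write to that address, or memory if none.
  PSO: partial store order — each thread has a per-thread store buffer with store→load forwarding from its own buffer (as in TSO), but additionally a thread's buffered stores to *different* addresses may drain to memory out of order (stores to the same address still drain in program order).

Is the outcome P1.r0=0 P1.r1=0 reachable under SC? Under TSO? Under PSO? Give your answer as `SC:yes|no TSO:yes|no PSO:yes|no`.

SC:yes TSO:yes PSO:yes

outcome vector order: (P1.r0,P1.r1)
under SC → <0 0>; <0 1>; <0 2>; <1 1>
under TSO → <0 0>; <0 1>; <0 2>; <1 1>
under PSO → <0 0>; <0 1>; <0 2>; <1 0>; <1 1>; <1 2>
target <0 0> ∈ {SC,TSO,PSO}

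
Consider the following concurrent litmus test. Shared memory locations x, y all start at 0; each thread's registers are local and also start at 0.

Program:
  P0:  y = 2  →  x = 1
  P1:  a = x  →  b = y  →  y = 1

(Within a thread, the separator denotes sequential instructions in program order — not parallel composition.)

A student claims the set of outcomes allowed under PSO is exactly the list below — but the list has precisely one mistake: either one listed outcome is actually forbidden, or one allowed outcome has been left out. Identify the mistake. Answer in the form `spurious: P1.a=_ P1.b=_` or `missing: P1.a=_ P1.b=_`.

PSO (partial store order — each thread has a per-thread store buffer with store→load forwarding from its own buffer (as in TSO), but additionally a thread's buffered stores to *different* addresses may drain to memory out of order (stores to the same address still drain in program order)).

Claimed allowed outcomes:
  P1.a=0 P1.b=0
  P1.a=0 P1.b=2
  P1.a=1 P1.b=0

outcome vector order: (P1.a,P1.b)
PSO (4): 0/0, 0/2, 1/0, 1/2
PSO∖claimed = {1/2}

missing: P1.a=1 P1.b=2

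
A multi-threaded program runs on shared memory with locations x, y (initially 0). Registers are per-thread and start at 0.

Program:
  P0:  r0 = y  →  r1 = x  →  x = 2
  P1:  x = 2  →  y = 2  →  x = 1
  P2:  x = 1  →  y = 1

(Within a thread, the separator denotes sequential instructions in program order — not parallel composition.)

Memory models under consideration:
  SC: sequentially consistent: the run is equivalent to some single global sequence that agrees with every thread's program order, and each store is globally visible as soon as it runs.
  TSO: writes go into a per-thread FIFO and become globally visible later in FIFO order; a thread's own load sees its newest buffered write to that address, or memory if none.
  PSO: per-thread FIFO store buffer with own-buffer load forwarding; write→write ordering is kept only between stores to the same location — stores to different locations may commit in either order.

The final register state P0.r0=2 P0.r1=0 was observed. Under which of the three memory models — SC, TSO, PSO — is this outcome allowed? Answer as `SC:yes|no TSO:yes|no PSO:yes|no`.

SC:no TSO:no PSO:yes

outcome vector order: (P0.r0,P0.r1)
SC (7): 0/0 0/1 0/2 1/1 1/2 2/1 2/2
TSO (7): 0/0 0/1 0/2 1/1 1/2 2/1 2/2
PSO (9): 0/0 0/1 0/2 1/0 1/1 1/2 2/0 2/1 2/2
target 2/0 ∈ {PSO}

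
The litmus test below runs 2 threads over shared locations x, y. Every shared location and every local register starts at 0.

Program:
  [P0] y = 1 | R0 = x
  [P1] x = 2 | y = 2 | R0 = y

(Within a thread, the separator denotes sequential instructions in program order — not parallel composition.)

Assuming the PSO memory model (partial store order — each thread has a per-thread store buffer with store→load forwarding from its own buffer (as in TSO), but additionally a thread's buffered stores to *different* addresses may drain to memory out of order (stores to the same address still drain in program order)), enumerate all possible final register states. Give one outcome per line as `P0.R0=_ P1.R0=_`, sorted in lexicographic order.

P0.R0=0 P1.R0=1
P0.R0=0 P1.R0=2
P0.R0=2 P1.R0=1
P0.R0=2 P1.R0=2

outcome vector order: (P0.R0,P1.R0)
|PSO outcomes| = 4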